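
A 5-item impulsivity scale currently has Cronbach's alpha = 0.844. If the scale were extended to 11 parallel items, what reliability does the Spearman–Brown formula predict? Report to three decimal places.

predicted reliability = 0.922

Length factor m = 11/5 = 2.2000
α' = m·α / (1 + (m−1)·α)
   = 11/5 × 0.844 / (1 + (11/5 − 1) × 0.844)
   = 1.8568 / 2.0128 = 0.922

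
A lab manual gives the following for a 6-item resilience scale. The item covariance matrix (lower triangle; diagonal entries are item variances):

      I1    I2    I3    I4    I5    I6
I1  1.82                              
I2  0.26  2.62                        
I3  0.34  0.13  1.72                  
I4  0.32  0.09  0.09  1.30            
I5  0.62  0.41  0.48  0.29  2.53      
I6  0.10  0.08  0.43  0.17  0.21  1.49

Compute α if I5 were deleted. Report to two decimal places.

α = 0.39

Remaining items: I1, I2, I3, I4, I6 (k = 5).
Σσ²ᵢ = 1.82 + 2.62 + 1.72 + 1.30 + 1.49 = 8.95
total variance = 8.95 + 2 × 2.01 = 12.97
α (item deleted) = (5/4)·(1 − 8.95/12.97) = 0.39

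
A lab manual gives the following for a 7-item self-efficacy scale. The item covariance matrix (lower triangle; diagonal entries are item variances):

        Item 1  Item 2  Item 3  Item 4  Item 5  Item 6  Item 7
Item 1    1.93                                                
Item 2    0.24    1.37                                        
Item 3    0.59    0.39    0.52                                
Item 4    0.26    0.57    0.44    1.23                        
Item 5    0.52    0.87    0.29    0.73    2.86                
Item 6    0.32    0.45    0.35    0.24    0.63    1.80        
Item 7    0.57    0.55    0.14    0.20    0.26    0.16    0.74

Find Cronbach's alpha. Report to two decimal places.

sum of item variances = 1.93 + 1.37 + 0.52 + 1.23 + 2.86 + 1.80 + 0.74 = 10.45
Sum of the distinct covariances = 8.77
σ²_T = 10.45 + 2 × 8.77 = 27.99
α = (k/(k−1))·(1 − sum of item variances/σ²_T) = (7/6)·(1 − 10.45/27.99) = 0.73

α = 0.73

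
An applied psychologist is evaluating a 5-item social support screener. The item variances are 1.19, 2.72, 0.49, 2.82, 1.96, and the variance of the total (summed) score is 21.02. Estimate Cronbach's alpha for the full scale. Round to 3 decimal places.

Σσᵢ² = 1.19 + 2.72 + 0.49 + 2.82 + 1.96 = 9.18
α = (k/(k−1))·(1 − Σσᵢ²/Var(T)) = (5/4)·(1 − 9.18/21.02) = 0.704

Cronbach's alpha = 0.704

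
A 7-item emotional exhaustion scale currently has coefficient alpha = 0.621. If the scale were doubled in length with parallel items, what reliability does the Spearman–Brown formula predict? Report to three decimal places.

predicted reliability = 0.766

Length factor m = 2
α' = m·α / (1 + (m−1)·α)
   = 2 × 0.621 / (1 + (2 − 1) × 0.621)
   = 1.2420 / 1.6210 = 0.766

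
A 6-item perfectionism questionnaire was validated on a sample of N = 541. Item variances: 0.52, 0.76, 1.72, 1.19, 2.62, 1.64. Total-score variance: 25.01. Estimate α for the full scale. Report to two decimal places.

Σσ²ᵢ = 0.52 + 0.76 + 1.72 + 1.19 + 2.62 + 1.64 = 8.45
α = (k/(k−1))·(1 − Σσ²ᵢ/total variance) = (6/5)·(1 − 8.45/25.01) = 0.79

α = 0.79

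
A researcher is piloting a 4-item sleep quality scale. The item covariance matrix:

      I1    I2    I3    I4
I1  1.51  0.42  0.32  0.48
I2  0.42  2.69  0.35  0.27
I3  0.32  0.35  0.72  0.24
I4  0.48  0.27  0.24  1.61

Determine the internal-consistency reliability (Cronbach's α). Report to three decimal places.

Cronbach's α = 0.519

Σσᵢ² = 1.51 + 2.69 + 0.72 + 1.61 = 6.53
Σ_{i<j} σ_ij = 2.08
total variance = 6.53 + 2 × 2.08 = 10.69
α = (k/(k−1))·(1 − Σσᵢ²/total variance) = (4/3)·(1 − 6.53/10.69) = 0.519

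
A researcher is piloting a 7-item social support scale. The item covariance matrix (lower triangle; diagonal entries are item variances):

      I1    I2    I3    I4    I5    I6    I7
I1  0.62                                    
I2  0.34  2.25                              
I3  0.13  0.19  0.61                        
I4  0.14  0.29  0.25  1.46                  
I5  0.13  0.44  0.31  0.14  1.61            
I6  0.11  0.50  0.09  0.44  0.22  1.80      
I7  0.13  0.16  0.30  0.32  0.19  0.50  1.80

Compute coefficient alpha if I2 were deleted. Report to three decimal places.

coefficient alpha = 0.555

Remaining items: I1, I3, I4, I5, I6, I7 (k = 6).
sum of item variances = 0.62 + 0.61 + 1.46 + 1.61 + 1.80 + 1.80 = 7.90
total variance = 7.90 + 2 × 3.40 = 14.70
α (item deleted) = (6/5)·(1 − 7.90/14.70) = 0.555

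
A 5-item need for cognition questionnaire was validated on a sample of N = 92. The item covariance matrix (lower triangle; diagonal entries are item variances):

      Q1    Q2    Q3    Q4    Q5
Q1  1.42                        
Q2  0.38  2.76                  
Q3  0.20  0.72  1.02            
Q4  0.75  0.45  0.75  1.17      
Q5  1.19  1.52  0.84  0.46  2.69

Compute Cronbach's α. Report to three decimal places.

ΣVar(i) = 1.42 + 2.76 + 1.02 + 1.17 + 2.69 = 9.06
Sum of off-diagonal covariances = 7.26
total variance = 9.06 + 2 × 7.26 = 23.58
α = (k/(k−1))·(1 − ΣVar(i)/total variance) = (5/4)·(1 − 9.06/23.58) = 0.770

Cronbach's α = 0.770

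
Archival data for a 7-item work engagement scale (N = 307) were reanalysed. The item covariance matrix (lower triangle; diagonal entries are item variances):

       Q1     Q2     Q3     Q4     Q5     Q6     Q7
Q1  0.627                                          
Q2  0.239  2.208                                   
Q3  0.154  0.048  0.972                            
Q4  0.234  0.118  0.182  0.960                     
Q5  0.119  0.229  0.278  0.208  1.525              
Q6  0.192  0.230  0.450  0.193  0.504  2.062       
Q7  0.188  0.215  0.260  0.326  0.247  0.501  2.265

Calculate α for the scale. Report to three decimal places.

α = 0.572

Σσ²ᵢ = 0.627 + 2.208 + 0.972 + 0.960 + 1.525 + 2.062 + 2.265 = 10.619
Sum of the distinct covariances = 5.115
σ²_T = 10.619 + 2 × 5.115 = 20.849
α = (k/(k−1))·(1 − Σσ²ᵢ/σ²_T) = (7/6)·(1 − 10.619/20.849) = 0.572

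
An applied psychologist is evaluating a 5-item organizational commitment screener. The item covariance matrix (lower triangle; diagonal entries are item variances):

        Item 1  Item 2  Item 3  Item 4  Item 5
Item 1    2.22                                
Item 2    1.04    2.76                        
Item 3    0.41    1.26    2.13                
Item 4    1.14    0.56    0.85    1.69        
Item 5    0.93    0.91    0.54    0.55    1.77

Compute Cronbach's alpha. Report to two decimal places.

α = 0.76

Σσᵢ² = 2.22 + 2.76 + 2.13 + 1.69 + 1.77 = 10.57
Sum of the distinct covariances = 8.19
σ²_total = 10.57 + 2 × 8.19 = 26.95
α = (k/(k−1))·(1 − Σσᵢ²/σ²_total) = (5/4)·(1 − 10.57/26.95) = 0.76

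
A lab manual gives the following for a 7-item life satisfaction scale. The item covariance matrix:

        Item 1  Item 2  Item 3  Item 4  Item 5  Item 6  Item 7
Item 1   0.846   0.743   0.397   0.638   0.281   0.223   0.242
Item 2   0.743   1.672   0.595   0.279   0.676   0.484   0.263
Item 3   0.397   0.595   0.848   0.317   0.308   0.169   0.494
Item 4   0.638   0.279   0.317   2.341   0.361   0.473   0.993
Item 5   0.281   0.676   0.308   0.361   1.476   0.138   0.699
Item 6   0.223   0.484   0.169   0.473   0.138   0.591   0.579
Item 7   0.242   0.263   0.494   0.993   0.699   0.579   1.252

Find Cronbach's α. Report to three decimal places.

Σσᵢ² = 0.846 + 1.672 + 0.848 + 2.341 + 1.476 + 0.591 + 1.252 = 9.026
Σ_{i<j} σ_ij = 9.352
σ²_total = 9.026 + 2 × 9.352 = 27.730
α = (k/(k−1))·(1 − Σσᵢ²/σ²_total) = (7/6)·(1 − 9.026/27.730) = 0.787

Cronbach's α = 0.787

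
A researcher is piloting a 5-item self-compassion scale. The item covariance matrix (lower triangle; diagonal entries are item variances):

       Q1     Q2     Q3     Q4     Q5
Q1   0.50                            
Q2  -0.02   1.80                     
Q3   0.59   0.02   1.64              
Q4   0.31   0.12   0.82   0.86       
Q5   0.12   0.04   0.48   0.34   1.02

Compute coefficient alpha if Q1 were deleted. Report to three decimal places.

Remaining items: Q2, Q3, Q4, Q5 (k = 4).
ΣVar(i) = 1.80 + 1.64 + 0.86 + 1.02 = 5.32
σ²_total = 5.32 + 2 × 1.82 = 8.96
α (item deleted) = (4/3)·(1 − 5.32/8.96) = 0.542

coefficient alpha = 0.542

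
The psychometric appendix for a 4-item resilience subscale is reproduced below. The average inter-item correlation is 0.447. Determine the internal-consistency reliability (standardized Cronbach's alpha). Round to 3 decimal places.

Standardized α = k·r̄ / (1 + (k−1)·r̄) = 4 × 0.447 / (1 + 3 × 0.447)
  = 1.7880 / 2.3410 = 0.764

α = 0.764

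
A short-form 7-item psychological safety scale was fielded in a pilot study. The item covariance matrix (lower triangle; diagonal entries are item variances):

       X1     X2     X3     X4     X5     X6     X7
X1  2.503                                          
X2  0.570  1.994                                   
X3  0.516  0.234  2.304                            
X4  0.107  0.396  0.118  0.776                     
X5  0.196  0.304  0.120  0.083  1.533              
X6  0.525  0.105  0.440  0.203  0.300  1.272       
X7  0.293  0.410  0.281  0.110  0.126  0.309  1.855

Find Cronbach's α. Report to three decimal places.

sum of item variances = 2.503 + 1.994 + 2.304 + 0.776 + 1.533 + 1.272 + 1.855 = 12.237
Sum of the distinct covariances = 5.746
σ²_total = 12.237 + 2 × 5.746 = 23.729
α = (k/(k−1))·(1 − sum of item variances/σ²_total) = (7/6)·(1 − 12.237/23.729) = 0.565

Cronbach's α = 0.565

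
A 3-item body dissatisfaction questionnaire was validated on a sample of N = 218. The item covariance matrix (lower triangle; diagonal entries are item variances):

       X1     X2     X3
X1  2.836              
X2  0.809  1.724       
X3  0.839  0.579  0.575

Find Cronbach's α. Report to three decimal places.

ΣVar(i) = 2.836 + 1.724 + 0.575 = 5.135
Sum of off-diagonal covariances = 2.227
Var(T) = 5.135 + 2 × 2.227 = 9.589
α = (k/(k−1))·(1 − ΣVar(i)/Var(T)) = (3/2)·(1 − 5.135/9.589) = 0.697

Cronbach's α = 0.697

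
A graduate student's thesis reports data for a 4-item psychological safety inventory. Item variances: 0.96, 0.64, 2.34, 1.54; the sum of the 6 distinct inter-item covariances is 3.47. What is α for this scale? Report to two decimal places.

sum of item variances = 0.96 + 0.64 + 2.34 + 1.54 = 5.48
Sum of distinct covariances = 3.47
σ²_T = sum of item variances + 2·Σcov = 5.48 + 2 × 3.47 = 12.42
α = (4/3)·(1 − 5.48/12.42) = 0.75

α = 0.75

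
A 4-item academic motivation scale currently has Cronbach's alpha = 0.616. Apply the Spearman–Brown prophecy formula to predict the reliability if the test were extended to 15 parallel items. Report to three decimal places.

predicted reliability = 0.857

Length factor m = 15/4 = 3.7500
α' = m·α / (1 + (m−1)·α)
   = 15/4 × 0.616 / (1 + (15/4 − 1) × 0.616)
   = 2.3100 / 2.6940 = 0.857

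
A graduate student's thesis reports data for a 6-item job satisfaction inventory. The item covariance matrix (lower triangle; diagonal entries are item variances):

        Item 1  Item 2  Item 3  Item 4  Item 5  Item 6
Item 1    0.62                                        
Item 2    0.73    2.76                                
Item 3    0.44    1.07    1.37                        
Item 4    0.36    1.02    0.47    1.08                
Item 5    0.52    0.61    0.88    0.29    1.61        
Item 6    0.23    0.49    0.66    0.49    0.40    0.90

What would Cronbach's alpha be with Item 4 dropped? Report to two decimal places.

Remaining items: Item 1, Item 2, Item 3, Item 5, Item 6 (k = 5).
Σσ²ᵢ = 0.62 + 2.76 + 1.37 + 1.61 + 0.90 = 7.26
σ²_total = 7.26 + 2 × 6.03 = 19.32
α (item deleted) = (5/4)·(1 − 7.26/19.32) = 0.78

Cronbach's alpha = 0.78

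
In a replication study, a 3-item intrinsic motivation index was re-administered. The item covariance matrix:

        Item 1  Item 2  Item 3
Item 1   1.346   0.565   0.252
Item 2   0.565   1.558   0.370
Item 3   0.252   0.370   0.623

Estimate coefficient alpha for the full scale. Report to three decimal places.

ΣVar(i) = 1.346 + 1.558 + 0.623 = 3.527
Σ_{i<j} σ_ij = 1.187
σ²_T = 3.527 + 2 × 1.187 = 5.901
α = (k/(k−1))·(1 − ΣVar(i)/σ²_T) = (3/2)·(1 − 3.527/5.901) = 0.603

α = 0.603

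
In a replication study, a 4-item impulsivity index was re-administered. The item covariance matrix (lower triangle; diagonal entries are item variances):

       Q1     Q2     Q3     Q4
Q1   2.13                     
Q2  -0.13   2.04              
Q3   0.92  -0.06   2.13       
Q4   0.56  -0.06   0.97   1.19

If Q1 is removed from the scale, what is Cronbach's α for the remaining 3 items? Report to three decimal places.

Remaining items: Q2, Q3, Q4 (k = 3).
Σσ²ᵢ = 2.04 + 2.13 + 1.19 = 5.36
σ²_total = 5.36 + 2 × 0.85 = 7.06
α (item deleted) = (3/2)·(1 − 5.36/7.06) = 0.361

α = 0.361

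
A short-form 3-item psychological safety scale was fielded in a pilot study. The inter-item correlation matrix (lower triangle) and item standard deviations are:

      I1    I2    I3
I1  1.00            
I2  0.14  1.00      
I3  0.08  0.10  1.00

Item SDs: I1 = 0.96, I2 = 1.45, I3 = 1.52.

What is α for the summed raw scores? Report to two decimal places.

α = 0.25

Σσ²ᵢ = 0.96² + 1.45² + 1.52² = 5.3345
Covariances σ_ij = r_ij · s_i · s_j:
  σ(I1,I2) = 0.14 × 0.96 × 1.45 = 0.1949
  σ(I1,I3) = 0.08 × 0.96 × 1.52 = 0.1167
  σ(I2,I3) = 0.10 × 1.45 × 1.52 = 0.2204
σ²_T = Σσ²ᵢ + 2·Σσ_ij = 5.3345 + 2 × 0.5320 = 6.3985
α = (3/2)·(1 − 5.3345/6.3985) = 0.25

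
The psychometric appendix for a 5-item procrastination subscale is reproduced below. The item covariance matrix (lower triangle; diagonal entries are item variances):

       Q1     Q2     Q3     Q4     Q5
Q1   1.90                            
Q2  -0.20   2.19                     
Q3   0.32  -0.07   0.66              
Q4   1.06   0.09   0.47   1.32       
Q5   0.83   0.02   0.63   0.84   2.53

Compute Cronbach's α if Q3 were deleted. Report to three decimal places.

Remaining items: Q1, Q2, Q4, Q5 (k = 4).
ΣVar(i) = 1.90 + 2.19 + 1.32 + 2.53 = 7.94
total variance = 7.94 + 2 × 2.64 = 13.22
α (item deleted) = (4/3)·(1 − 7.94/13.22) = 0.533

Cronbach's α = 0.533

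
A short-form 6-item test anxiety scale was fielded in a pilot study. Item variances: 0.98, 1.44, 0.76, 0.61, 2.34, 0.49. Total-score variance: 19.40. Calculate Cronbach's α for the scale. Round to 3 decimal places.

ΣVar(i) = 0.98 + 1.44 + 0.76 + 0.61 + 2.34 + 0.49 = 6.62
α = (k/(k−1))·(1 − ΣVar(i)/Var(T)) = (6/5)·(1 − 6.62/19.40) = 0.791

α = 0.791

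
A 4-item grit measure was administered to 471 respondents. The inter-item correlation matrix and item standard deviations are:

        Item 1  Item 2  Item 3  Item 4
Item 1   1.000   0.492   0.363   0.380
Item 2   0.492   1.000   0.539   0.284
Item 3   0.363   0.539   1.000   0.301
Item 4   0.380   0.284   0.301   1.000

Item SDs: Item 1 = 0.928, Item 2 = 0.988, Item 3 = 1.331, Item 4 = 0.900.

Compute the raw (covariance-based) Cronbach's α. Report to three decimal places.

Σσ²ᵢ = 0.928² + 0.988² + 1.331² + 0.900² = 4.4189
Covariances σ_ij = r_ij · s_i · s_j:
  σ(Item 1,Item 2) = 0.492 × 0.928 × 0.988 = 0.4511
  σ(Item 1,Item 3) = 0.363 × 0.928 × 1.331 = 0.4484
  σ(Item 1,Item 4) = 0.380 × 0.928 × 0.900 = 0.3174
  σ(Item 2,Item 3) = 0.539 × 0.988 × 1.331 = 0.7088
  σ(Item 2,Item 4) = 0.284 × 0.988 × 0.900 = 0.2525
  σ(Item 3,Item 4) = 0.301 × 1.331 × 0.900 = 0.3606
σ²_T = Σσ²ᵢ + 2·Σσ_ij = 4.4189 + 2 × 2.5388 = 9.4965
α = (4/3)·(1 − 4.4189/9.4965) = 0.713

α = 0.713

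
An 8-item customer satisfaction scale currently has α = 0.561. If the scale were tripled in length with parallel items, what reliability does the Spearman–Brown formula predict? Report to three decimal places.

predicted reliability = 0.793

Length factor m = 3
α' = m·α / (1 + (m−1)·α)
   = 3 × 0.561 / (1 + (3 − 1) × 0.561)
   = 1.6830 / 2.1220 = 0.793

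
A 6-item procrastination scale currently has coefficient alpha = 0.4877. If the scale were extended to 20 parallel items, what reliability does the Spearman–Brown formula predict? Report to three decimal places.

Length factor m = 20/6 = 3.3333
α' = m·α / (1 + (m−1)·α)
   = 20/6 × 0.4877 / (1 + (20/6 − 1) × 0.4877)
   = 1.6257 / 2.1380 = 0.760

predicted reliability = 0.760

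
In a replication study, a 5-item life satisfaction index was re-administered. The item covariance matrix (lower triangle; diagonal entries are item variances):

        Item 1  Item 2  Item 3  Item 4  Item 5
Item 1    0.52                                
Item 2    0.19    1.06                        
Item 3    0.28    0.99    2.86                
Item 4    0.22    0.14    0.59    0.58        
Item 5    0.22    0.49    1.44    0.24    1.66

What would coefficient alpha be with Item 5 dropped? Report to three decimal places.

α = 0.653

Remaining items: Item 1, Item 2, Item 3, Item 4 (k = 4).
Σσ²ᵢ = 0.52 + 1.06 + 2.86 + 0.58 = 5.02
σ²_T = 5.02 + 2 × 2.41 = 9.84
α (item deleted) = (4/3)·(1 − 5.02/9.84) = 0.653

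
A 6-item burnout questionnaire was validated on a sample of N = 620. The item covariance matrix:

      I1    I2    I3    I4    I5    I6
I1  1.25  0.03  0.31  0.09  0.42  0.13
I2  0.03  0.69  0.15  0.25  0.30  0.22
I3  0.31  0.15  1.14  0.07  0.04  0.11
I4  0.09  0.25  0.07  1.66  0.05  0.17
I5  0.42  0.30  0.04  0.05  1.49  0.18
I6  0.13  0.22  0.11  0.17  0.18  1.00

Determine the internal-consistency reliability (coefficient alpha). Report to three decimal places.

ΣVar(i) = 1.25 + 0.69 + 1.14 + 1.66 + 1.49 + 1.00 = 7.23
Sum of the distinct covariances = 2.52
Var(T) = 7.23 + 2 × 2.52 = 12.27
α = (k/(k−1))·(1 − ΣVar(i)/Var(T)) = (6/5)·(1 − 7.23/12.27) = 0.493

coefficient alpha = 0.493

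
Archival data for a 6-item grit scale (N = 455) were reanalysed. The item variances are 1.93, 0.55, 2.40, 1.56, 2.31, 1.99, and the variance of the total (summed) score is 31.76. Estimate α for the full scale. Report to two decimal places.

α = 0.79

sum of item variances = 1.93 + 0.55 + 2.40 + 1.56 + 2.31 + 1.99 = 10.74
α = (k/(k−1))·(1 − sum of item variances/Var(T)) = (6/5)·(1 − 10.74/31.76) = 0.79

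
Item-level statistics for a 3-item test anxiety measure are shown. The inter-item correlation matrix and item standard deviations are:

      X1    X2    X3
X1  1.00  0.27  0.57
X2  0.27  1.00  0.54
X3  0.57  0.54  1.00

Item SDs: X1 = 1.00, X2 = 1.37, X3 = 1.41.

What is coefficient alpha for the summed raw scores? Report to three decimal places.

Σσ²ᵢ = 1.00² + 1.37² + 1.41² = 4.8650
Covariances σ_ij = r_ij · s_i · s_j:
  σ(X1,X2) = 0.27 × 1.00 × 1.37 = 0.3699
  σ(X1,X3) = 0.57 × 1.00 × 1.41 = 0.8037
  σ(X2,X3) = 0.54 × 1.37 × 1.41 = 1.0431
σ²_T = Σσ²ᵢ + 2·Σσ_ij = 4.8650 + 2 × 2.2167 = 9.2984
α = (3/2)·(1 − 4.8650/9.2984) = 0.715

coefficient alpha = 0.715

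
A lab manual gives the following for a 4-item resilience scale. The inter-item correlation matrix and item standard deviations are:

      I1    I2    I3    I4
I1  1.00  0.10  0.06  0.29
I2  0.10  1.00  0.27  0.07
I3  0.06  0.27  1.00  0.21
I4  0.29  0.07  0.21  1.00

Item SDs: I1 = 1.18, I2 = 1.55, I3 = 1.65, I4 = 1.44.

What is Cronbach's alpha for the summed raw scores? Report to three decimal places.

Cronbach's alpha = 0.443

Σσ²ᵢ = 1.18² + 1.55² + 1.65² + 1.44² = 8.5910
Covariances σ_ij = r_ij · s_i · s_j:
  σ(I1,I2) = 0.10 × 1.18 × 1.55 = 0.1829
  σ(I1,I3) = 0.06 × 1.18 × 1.65 = 0.1168
  σ(I1,I4) = 0.29 × 1.18 × 1.44 = 0.4928
  σ(I2,I3) = 0.27 × 1.55 × 1.65 = 0.6905
  σ(I2,I4) = 0.07 × 1.55 × 1.44 = 0.1562
  σ(I3,I4) = 0.21 × 1.65 × 1.44 = 0.4990
σ²_T = Σσ²ᵢ + 2·Σσ_ij = 8.5910 + 2 × 2.1382 = 12.8674
α = (4/3)·(1 − 8.5910/12.8674) = 0.443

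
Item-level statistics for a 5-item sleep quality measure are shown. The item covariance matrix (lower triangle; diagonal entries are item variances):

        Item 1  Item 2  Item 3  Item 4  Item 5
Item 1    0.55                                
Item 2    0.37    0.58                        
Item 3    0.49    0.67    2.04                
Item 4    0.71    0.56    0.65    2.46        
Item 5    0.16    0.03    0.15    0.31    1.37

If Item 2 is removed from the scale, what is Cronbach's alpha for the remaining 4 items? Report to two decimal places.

Cronbach's alpha = 0.58

Remaining items: Item 1, Item 3, Item 4, Item 5 (k = 4).
Σσᵢ² = 0.55 + 2.04 + 2.46 + 1.37 = 6.42
σ²_T = 6.42 + 2 × 2.47 = 11.36
α (item deleted) = (4/3)·(1 − 6.42/11.36) = 0.58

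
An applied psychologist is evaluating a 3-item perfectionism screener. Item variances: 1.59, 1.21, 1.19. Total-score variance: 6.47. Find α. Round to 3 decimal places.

sum of item variances = 1.59 + 1.21 + 1.19 = 3.99
α = (k/(k−1))·(1 − sum of item variances/σ²_T) = (3/2)·(1 − 3.99/6.47) = 0.575

α = 0.575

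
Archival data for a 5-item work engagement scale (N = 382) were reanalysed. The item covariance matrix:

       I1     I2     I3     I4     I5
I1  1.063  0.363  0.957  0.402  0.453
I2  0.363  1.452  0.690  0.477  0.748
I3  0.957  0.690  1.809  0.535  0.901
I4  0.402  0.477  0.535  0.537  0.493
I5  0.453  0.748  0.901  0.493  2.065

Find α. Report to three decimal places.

α = 0.793

sum of item variances = 1.063 + 1.452 + 1.809 + 0.537 + 2.065 = 6.926
Sum of the distinct covariances = 6.019
Var(T) = 6.926 + 2 × 6.019 = 18.964
α = (k/(k−1))·(1 − sum of item variances/Var(T)) = (5/4)·(1 − 6.926/18.964) = 0.793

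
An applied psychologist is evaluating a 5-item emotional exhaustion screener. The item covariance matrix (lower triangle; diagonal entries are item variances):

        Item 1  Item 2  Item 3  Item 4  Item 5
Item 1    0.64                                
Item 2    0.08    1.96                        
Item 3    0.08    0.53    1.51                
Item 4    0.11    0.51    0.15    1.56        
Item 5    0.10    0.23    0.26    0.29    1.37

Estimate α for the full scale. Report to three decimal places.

sum of item variances = 0.64 + 1.96 + 1.51 + 1.56 + 1.37 = 7.04
Sum of the distinct covariances = 2.34
Var(T) = 7.04 + 2 × 2.34 = 11.72
α = (k/(k−1))·(1 − sum of item variances/Var(T)) = (5/4)·(1 − 7.04/11.72) = 0.499

α = 0.499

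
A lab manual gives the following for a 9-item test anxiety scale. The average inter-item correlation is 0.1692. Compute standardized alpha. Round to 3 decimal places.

α = 0.647

Standardized α = k·r̄ / (1 + (k−1)·r̄) = 9 × 0.1692 / (1 + 8 × 0.1692)
  = 1.5228 / 2.3536 = 0.647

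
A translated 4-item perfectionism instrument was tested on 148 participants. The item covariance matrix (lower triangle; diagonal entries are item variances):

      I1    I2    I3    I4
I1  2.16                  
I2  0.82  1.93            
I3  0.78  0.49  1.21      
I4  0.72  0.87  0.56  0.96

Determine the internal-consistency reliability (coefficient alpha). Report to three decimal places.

α = 0.767

Σσ²ᵢ = 2.16 + 1.93 + 1.21 + 0.96 = 6.26
Σ_{i<j} σ_ij = 4.24
Var(T) = 6.26 + 2 × 4.24 = 14.74
α = (k/(k−1))·(1 − Σσ²ᵢ/Var(T)) = (4/3)·(1 − 6.26/14.74) = 0.767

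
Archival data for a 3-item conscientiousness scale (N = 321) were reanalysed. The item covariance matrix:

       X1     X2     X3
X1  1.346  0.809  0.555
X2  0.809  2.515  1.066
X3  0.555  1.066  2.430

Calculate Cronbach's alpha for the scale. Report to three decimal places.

α = 0.654

ΣVar(i) = 1.346 + 2.515 + 2.430 = 6.291
Sum of off-diagonal covariances = 2.430
σ²_total = 6.291 + 2 × 2.430 = 11.151
α = (k/(k−1))·(1 − ΣVar(i)/σ²_total) = (3/2)·(1 − 6.291/11.151) = 0.654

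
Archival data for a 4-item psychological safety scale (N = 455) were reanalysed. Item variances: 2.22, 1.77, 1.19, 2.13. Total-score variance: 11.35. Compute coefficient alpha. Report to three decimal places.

Σσ²ᵢ = 2.22 + 1.77 + 1.19 + 2.13 = 7.31
α = (k/(k−1))·(1 − Σσ²ᵢ/Var(T)) = (4/3)·(1 − 7.31/11.35) = 0.475

coefficient alpha = 0.475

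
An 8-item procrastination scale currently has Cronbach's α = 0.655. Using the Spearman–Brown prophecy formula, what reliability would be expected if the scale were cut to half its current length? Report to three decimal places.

predicted reliability = 0.487

Length factor m = 1/2
α' = m·α / (1 − (1−m)·α)
   = 1/2 × 0.655 / (1 − (1 − 1/2) × 0.655)
   = 0.3275 / 0.6725 = 0.487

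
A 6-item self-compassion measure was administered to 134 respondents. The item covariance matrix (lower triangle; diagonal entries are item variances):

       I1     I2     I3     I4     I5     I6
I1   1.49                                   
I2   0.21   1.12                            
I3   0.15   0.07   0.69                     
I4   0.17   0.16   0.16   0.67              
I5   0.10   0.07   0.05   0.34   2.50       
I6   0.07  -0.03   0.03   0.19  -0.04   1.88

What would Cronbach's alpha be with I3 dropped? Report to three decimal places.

Cronbach's alpha = 0.306

Remaining items: I1, I2, I4, I5, I6 (k = 5).
sum of item variances = 1.49 + 1.12 + 0.67 + 2.50 + 1.88 = 7.66
total variance = 7.66 + 2 × 1.24 = 10.14
α (item deleted) = (5/4)·(1 − 7.66/10.14) = 0.306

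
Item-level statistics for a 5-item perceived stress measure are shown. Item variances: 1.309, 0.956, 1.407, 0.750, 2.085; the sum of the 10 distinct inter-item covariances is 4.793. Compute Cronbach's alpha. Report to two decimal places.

Cronbach's alpha = 0.74

Σσ²ᵢ = 1.309 + 0.956 + 1.407 + 0.750 + 2.085 = 6.507
Sum of distinct covariances = 4.793
σ²_total = Σσ²ᵢ + 2·Σcov = 6.507 + 2 × 4.793 = 16.093
α = (5/4)·(1 − 6.507/16.093) = 0.74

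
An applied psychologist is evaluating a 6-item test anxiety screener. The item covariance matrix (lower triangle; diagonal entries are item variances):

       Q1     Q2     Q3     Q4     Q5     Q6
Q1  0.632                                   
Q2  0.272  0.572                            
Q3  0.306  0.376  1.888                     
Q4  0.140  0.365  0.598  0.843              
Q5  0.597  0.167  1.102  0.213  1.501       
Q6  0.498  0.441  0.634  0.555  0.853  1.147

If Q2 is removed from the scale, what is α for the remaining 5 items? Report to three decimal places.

α = 0.808

Remaining items: Q1, Q3, Q4, Q5, Q6 (k = 5).
ΣVar(i) = 0.632 + 1.888 + 0.843 + 1.501 + 1.147 = 6.011
Var(T) = 6.011 + 2 × 5.496 = 17.003
α (item deleted) = (5/4)·(1 − 6.011/17.003) = 0.808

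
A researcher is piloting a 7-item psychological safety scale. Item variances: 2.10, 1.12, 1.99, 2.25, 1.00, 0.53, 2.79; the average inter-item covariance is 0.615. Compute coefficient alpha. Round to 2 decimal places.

sum of item variances = 2.10 + 1.12 + 1.99 + 2.25 + 1.00 + 0.53 + 2.79 = 11.78
Sum of the 21 distinct covariances = 21 × 0.615 = 12.915
Var(T) = sum of item variances + 2·Σcov = 11.78 + 2 × 12.915 = 37.610
α = (7/6)·(1 − 11.78/37.610) = 0.80

α = 0.80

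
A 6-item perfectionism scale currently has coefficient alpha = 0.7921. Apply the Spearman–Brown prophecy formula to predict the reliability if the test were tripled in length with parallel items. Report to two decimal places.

Length factor m = 3
α' = m·α / (1 + (m−1)·α)
   = 3 × 0.7921 / (1 + (3 − 1) × 0.7921)
   = 2.3763 / 2.5842 = 0.92

predicted reliability = 0.92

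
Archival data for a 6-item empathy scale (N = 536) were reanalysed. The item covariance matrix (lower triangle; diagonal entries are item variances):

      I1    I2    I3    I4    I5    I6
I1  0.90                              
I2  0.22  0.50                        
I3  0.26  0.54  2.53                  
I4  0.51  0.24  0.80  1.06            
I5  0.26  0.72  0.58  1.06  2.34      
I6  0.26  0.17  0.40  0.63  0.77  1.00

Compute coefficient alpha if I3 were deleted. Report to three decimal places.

α = 0.782

Remaining items: I1, I2, I4, I5, I6 (k = 5).
Σσᵢ² = 0.90 + 0.50 + 1.06 + 2.34 + 1.00 = 5.80
σ²_T = 5.80 + 2 × 4.84 = 15.48
α (item deleted) = (5/4)·(1 − 5.80/15.48) = 0.782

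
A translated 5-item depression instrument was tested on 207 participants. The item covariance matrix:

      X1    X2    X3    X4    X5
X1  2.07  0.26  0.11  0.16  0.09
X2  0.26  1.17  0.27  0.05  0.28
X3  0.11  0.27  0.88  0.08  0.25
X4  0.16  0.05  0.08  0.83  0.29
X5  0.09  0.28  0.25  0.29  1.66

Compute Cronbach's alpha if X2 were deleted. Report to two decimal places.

Cronbach's alpha = 0.35

Remaining items: X1, X3, X4, X5 (k = 4).
ΣVar(i) = 2.07 + 0.88 + 0.83 + 1.66 = 5.44
Var(T) = 5.44 + 2 × 0.98 = 7.40
α (item deleted) = (4/3)·(1 − 5.44/7.40) = 0.35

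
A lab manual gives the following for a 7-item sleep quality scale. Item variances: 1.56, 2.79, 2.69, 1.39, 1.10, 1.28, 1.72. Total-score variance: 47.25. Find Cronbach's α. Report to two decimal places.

Σσᵢ² = 1.56 + 2.79 + 2.69 + 1.39 + 1.10 + 1.28 + 1.72 = 12.53
α = (k/(k−1))·(1 − Σσᵢ²/σ²_T) = (7/6)·(1 − 12.53/47.25) = 0.86

α = 0.86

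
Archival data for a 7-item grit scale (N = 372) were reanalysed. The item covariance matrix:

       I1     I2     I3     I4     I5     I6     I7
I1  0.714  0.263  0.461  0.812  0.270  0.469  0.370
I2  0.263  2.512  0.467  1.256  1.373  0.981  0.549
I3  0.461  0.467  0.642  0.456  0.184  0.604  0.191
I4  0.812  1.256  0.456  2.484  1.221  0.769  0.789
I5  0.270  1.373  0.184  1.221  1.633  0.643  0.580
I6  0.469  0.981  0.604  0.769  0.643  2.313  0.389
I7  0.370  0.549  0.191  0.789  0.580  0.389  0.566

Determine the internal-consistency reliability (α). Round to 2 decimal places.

Σσᵢ² = 0.714 + 2.512 + 0.642 + 2.484 + 1.633 + 2.313 + 0.566 = 10.864
Σ_{i<j} σ_ij = 13.097
total variance = 10.864 + 2 × 13.097 = 37.058
α = (k/(k−1))·(1 − Σσᵢ²/total variance) = (7/6)·(1 − 10.864/37.058) = 0.82

α = 0.82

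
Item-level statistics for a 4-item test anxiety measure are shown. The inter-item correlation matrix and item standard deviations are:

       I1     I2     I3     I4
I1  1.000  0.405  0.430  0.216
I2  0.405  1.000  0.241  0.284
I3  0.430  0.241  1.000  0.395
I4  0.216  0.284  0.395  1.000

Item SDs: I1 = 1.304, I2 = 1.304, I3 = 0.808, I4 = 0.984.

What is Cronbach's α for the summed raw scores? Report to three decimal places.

Σσ²ᵢ = 1.304² + 1.304² + 0.808² + 0.984² = 5.0220
Covariances σ_ij = r_ij · s_i · s_j:
  σ(I1,I2) = 0.405 × 1.304 × 1.304 = 0.6887
  σ(I1,I3) = 0.430 × 1.304 × 0.808 = 0.4531
  σ(I1,I4) = 0.216 × 1.304 × 0.984 = 0.2772
  σ(I2,I3) = 0.241 × 1.304 × 0.808 = 0.2539
  σ(I2,I4) = 0.284 × 1.304 × 0.984 = 0.3644
  σ(I3,I4) = 0.395 × 0.808 × 0.984 = 0.3141
σ²_T = Σσ²ᵢ + 2·Σσ_ij = 5.0220 + 2 × 2.3514 = 9.7248
α = (4/3)·(1 − 5.0220/9.7248) = 0.645

α = 0.645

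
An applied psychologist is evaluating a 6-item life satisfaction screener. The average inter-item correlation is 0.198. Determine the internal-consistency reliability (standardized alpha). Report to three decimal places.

α = 0.597

Standardized α = k·r̄ / (1 + (k−1)·r̄) = 6 × 0.198 / (1 + 5 × 0.198)
  = 1.1880 / 1.9900 = 0.597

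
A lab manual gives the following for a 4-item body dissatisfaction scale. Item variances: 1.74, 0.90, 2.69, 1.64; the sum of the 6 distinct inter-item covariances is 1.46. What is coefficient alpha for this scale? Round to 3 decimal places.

Σσᵢ² = 1.74 + 0.90 + 2.69 + 1.64 = 6.97
Sum of distinct covariances = 1.46
total variance = Σσᵢ² + 2·Σcov = 6.97 + 2 × 1.46 = 9.89
α = (4/3)·(1 − 6.97/9.89) = 0.394

coefficient alpha = 0.394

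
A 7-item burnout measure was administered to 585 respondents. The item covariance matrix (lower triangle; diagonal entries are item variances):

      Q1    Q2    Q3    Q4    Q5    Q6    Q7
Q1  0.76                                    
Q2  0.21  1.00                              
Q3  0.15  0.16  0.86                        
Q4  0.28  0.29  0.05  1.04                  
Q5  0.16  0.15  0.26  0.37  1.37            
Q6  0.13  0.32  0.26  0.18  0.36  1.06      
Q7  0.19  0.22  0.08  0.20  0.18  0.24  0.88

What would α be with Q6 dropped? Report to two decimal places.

α = 0.60

Remaining items: Q1, Q2, Q3, Q4, Q5, Q7 (k = 6).
Σσᵢ² = 0.76 + 1.00 + 0.86 + 1.04 + 1.37 + 0.88 = 5.91
σ²_total = 5.91 + 2 × 2.95 = 11.81
α (item deleted) = (6/5)·(1 − 5.91/11.81) = 0.60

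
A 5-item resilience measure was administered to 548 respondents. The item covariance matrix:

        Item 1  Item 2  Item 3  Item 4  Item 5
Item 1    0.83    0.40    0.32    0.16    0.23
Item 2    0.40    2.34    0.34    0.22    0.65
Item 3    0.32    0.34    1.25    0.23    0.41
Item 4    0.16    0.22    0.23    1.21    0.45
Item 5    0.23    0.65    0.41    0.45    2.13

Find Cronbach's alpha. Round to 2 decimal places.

Cronbach's alpha = 0.58

sum of item variances = 0.83 + 2.34 + 1.25 + 1.21 + 2.13 = 7.76
Sum of off-diagonal covariances = 3.41
σ²_total = 7.76 + 2 × 3.41 = 14.58
α = (k/(k−1))·(1 − sum of item variances/σ²_total) = (5/4)·(1 − 7.76/14.58) = 0.58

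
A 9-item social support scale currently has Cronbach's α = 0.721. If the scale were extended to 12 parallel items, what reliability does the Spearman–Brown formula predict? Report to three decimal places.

predicted reliability = 0.775

Length factor m = 12/9 = 1.3333
α' = m·α / (1 + (m−1)·α)
   = 12/9 × 0.721 / (1 + (12/9 − 1) × 0.721)
   = 0.9613 / 1.2403 = 0.775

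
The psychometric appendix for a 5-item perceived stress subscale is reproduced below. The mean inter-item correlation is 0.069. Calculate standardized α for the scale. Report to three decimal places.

Standardized α = k·r̄ / (1 + (k−1)·r̄) = 5 × 0.069 / (1 + 4 × 0.069)
  = 0.3450 / 1.2760 = 0.270

α = 0.270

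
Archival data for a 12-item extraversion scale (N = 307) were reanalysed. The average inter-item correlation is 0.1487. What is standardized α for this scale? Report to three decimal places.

standardized α = 0.677

Standardized α = k·r̄ / (1 + (k−1)·r̄) = 12 × 0.1487 / (1 + 11 × 0.1487)
  = 1.7844 / 2.6357 = 0.677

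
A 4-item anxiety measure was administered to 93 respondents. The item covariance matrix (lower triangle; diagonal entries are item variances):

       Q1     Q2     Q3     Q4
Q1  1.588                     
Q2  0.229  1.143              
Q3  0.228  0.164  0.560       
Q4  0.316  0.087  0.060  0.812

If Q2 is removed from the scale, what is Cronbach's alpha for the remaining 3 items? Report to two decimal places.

Remaining items: Q1, Q3, Q4 (k = 3).
Σσᵢ² = 1.588 + 0.560 + 0.812 = 2.960
total variance = 2.960 + 2 × 0.604 = 4.168
α (item deleted) = (3/2)·(1 − 2.960/4.168) = 0.43

Cronbach's alpha = 0.43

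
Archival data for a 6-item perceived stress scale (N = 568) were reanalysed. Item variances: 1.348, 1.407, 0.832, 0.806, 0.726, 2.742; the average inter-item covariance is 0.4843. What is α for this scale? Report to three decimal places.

Σσ²ᵢ = 1.348 + 1.407 + 0.832 + 0.806 + 0.726 + 2.742 = 7.861
Sum of the 15 distinct covariances = 15 × 0.4843 = 7.2645
Var(T) = Σσ²ᵢ + 2·Σcov = 7.861 + 2 × 7.2645 = 22.3900
α = (6/5)·(1 − 7.861/22.3900) = 0.779

α = 0.779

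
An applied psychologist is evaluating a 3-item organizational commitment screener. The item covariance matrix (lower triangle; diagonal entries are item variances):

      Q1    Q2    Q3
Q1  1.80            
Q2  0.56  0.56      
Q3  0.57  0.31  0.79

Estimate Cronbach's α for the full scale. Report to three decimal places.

α = 0.716

ΣVar(i) = 1.80 + 0.56 + 0.79 = 3.15
Sum of the distinct covariances = 1.44
σ²_total = 3.15 + 2 × 1.44 = 6.03
α = (k/(k−1))·(1 − ΣVar(i)/σ²_total) = (3/2)·(1 − 3.15/6.03) = 0.716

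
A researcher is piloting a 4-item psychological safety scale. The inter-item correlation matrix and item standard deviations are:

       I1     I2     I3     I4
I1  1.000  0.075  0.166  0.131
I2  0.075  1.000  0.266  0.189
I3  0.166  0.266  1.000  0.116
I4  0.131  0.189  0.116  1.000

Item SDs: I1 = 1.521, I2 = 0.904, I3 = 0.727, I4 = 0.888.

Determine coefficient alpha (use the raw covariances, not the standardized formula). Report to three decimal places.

coefficient alpha = 0.373

Σσ²ᵢ = 1.521² + 0.904² + 0.727² + 0.888² = 4.4477
Covariances σ_ij = r_ij · s_i · s_j:
  σ(I1,I2) = 0.075 × 1.521 × 0.904 = 0.1031
  σ(I1,I3) = 0.166 × 1.521 × 0.727 = 0.1836
  σ(I1,I4) = 0.131 × 1.521 × 0.888 = 0.1769
  σ(I2,I3) = 0.266 × 0.904 × 0.727 = 0.1748
  σ(I2,I4) = 0.189 × 0.904 × 0.888 = 0.1517
  σ(I3,I4) = 0.116 × 0.727 × 0.888 = 0.0749
σ²_T = Σσ²ᵢ + 2·Σσ_ij = 4.4477 + 2 × 0.8650 = 6.1777
α = (4/3)·(1 − 4.4477/6.1777) = 0.373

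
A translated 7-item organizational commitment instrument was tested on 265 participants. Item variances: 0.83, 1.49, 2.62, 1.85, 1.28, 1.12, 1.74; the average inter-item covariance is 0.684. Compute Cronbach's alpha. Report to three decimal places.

sum of item variances = 0.83 + 1.49 + 2.62 + 1.85 + 1.28 + 1.12 + 1.74 = 10.93
Sum of the 21 distinct covariances = 21 × 0.684 = 14.364
total variance = sum of item variances + 2·Σcov = 10.93 + 2 × 14.364 = 39.658
α = (7/6)·(1 − 10.93/39.658) = 0.845

α = 0.845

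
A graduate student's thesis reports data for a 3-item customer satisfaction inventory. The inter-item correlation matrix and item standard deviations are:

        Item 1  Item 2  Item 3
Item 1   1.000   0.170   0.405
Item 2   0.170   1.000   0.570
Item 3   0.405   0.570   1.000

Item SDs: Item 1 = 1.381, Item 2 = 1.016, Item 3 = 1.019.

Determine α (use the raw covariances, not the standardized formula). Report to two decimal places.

Σσ²ᵢ = 1.381² + 1.016² + 1.019² = 3.9778
Covariances σ_ij = r_ij · s_i · s_j:
  σ(Item 1,Item 2) = 0.170 × 1.381 × 1.016 = 0.2385
  σ(Item 1,Item 3) = 0.405 × 1.381 × 1.019 = 0.5699
  σ(Item 2,Item 3) = 0.570 × 1.016 × 1.019 = 0.5901
σ²_T = Σσ²ᵢ + 2·Σσ_ij = 3.9778 + 2 × 1.3985 = 6.7748
α = (3/2)·(1 − 3.9778/6.7748) = 0.62

α = 0.62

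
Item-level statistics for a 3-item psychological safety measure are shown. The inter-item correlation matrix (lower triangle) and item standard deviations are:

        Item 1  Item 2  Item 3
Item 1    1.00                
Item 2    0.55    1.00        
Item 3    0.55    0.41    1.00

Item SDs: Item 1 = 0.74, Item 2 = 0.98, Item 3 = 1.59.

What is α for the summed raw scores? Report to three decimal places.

Σσ²ᵢ = 0.74² + 0.98² + 1.59² = 4.0361
Covariances σ_ij = r_ij · s_i · s_j:
  σ(Item 1,Item 2) = 0.55 × 0.74 × 0.98 = 0.3989
  σ(Item 1,Item 3) = 0.55 × 0.74 × 1.59 = 0.6471
  σ(Item 2,Item 3) = 0.41 × 0.98 × 1.59 = 0.6389
σ²_T = Σσ²ᵢ + 2·Σσ_ij = 4.0361 + 2 × 1.6849 = 7.4059
α = (3/2)·(1 − 4.0361/7.4059) = 0.683

α = 0.683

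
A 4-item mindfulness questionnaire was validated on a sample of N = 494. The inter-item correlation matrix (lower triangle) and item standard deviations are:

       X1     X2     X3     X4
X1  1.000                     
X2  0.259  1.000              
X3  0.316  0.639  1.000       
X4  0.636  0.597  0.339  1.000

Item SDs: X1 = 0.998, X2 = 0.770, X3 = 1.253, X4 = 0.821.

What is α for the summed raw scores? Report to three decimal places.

α = 0.749

Σσ²ᵢ = 0.998² + 0.770² + 1.253² + 0.821² = 3.8330
Covariances σ_ij = r_ij · s_i · s_j:
  σ(X1,X2) = 0.259 × 0.998 × 0.770 = 0.1990
  σ(X1,X3) = 0.316 × 0.998 × 1.253 = 0.3952
  σ(X1,X4) = 0.636 × 0.998 × 0.821 = 0.5211
  σ(X2,X3) = 0.639 × 0.770 × 1.253 = 0.6165
  σ(X2,X4) = 0.597 × 0.770 × 0.821 = 0.3774
  σ(X3,X4) = 0.339 × 1.253 × 0.821 = 0.3487
σ²_T = Σσ²ᵢ + 2·Σσ_ij = 3.8330 + 2 × 2.4579 = 8.7488
α = (4/3)·(1 − 3.8330/8.7488) = 0.749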